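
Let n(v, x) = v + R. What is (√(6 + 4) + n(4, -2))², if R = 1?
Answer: (5 + √10)² ≈ 66.623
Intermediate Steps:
n(v, x) = 1 + v (n(v, x) = v + 1 = 1 + v)
(√(6 + 4) + n(4, -2))² = (√(6 + 4) + (1 + 4))² = (√10 + 5)² = (5 + √10)²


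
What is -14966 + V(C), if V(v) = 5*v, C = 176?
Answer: -14086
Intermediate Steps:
-14966 + V(C) = -14966 + 5*176 = -14966 + 880 = -14086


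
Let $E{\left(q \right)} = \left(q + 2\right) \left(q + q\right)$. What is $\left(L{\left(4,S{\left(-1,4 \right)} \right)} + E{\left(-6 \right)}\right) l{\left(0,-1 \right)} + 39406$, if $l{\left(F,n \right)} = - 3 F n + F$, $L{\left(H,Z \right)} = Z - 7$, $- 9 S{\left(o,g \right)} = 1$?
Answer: $39406$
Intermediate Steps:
$S{\left(o,g \right)} = - \frac{1}{9}$ ($S{\left(o,g \right)} = \left(- \frac{1}{9}\right) 1 = - \frac{1}{9}$)
$E{\left(q \right)} = 2 q \left(2 + q\right)$ ($E{\left(q \right)} = \left(2 + q\right) 2 q = 2 q \left(2 + q\right)$)
$L{\left(H,Z \right)} = -7 + Z$
$l{\left(F,n \right)} = F - 3 F n$ ($l{\left(F,n \right)} = - 3 F n + F = F - 3 F n$)
$\left(L{\left(4,S{\left(-1,4 \right)} \right)} + E{\left(-6 \right)}\right) l{\left(0,-1 \right)} + 39406 = \left(\left(-7 - \frac{1}{9}\right) + 2 \left(-6\right) \left(2 - 6\right)\right) 0 \left(1 - -3\right) + 39406 = \left(- \frac{64}{9} + 2 \left(-6\right) \left(-4\right)\right) 0 \left(1 + 3\right) + 39406 = \left(- \frac{64}{9} + 48\right) 0 \cdot 4 + 39406 = \frac{368}{9} \cdot 0 + 39406 = 0 + 39406 = 39406$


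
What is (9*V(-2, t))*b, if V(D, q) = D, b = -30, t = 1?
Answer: 540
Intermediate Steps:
(9*V(-2, t))*b = (9*(-2))*(-30) = -18*(-30) = 540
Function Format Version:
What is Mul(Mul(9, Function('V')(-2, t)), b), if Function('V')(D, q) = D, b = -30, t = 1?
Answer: 540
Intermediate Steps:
Mul(Mul(9, Function('V')(-2, t)), b) = Mul(Mul(9, -2), -30) = Mul(-18, -30) = 540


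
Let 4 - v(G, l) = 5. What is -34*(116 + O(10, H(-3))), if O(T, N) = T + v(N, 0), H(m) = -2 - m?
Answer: -4250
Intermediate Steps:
v(G, l) = -1 (v(G, l) = 4 - 1*5 = 4 - 5 = -1)
O(T, N) = -1 + T (O(T, N) = T - 1 = -1 + T)
-34*(116 + O(10, H(-3))) = -34*(116 + (-1 + 10)) = -34*(116 + 9) = -34*125 = -4250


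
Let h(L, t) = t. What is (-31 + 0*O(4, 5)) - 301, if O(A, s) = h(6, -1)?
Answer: -332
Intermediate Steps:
O(A, s) = -1
(-31 + 0*O(4, 5)) - 301 = (-31 + 0*(-1)) - 301 = (-31 + 0) - 301 = -31 - 301 = -332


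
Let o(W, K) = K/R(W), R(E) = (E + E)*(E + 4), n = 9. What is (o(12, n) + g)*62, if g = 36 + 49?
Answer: 337373/64 ≈ 5271.5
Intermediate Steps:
g = 85
R(E) = 2*E*(4 + E) (R(E) = (2*E)*(4 + E) = 2*E*(4 + E))
o(W, K) = K/(2*W*(4 + W)) (o(W, K) = K/((2*W*(4 + W))) = K*(1/(2*W*(4 + W))) = K/(2*W*(4 + W)))
(o(12, n) + g)*62 = ((½)*9/(12*(4 + 12)) + 85)*62 = ((½)*9*(1/12)/16 + 85)*62 = ((½)*9*(1/12)*(1/16) + 85)*62 = (3/128 + 85)*62 = (10883/128)*62 = 337373/64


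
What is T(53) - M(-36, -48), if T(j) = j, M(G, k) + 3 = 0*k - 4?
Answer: 60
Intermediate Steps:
M(G, k) = -7 (M(G, k) = -3 + (0*k - 4) = -3 + (0 - 4) = -3 - 4 = -7)
T(53) - M(-36, -48) = 53 - 1*(-7) = 53 + 7 = 60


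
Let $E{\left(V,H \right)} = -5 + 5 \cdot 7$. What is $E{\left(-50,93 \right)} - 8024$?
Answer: $-7994$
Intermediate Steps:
$E{\left(V,H \right)} = 30$ ($E{\left(V,H \right)} = -5 + 35 = 30$)
$E{\left(-50,93 \right)} - 8024 = 30 - 8024 = -7994$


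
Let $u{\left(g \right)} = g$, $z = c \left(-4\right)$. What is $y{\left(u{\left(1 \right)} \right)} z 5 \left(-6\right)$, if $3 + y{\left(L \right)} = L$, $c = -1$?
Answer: $240$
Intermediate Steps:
$z = 4$ ($z = \left(-1\right) \left(-4\right) = 4$)
$y{\left(L \right)} = -3 + L$
$y{\left(u{\left(1 \right)} \right)} z 5 \left(-6\right) = \left(-3 + 1\right) 4 \cdot 5 \left(-6\right) = - 2 \cdot 20 \left(-6\right) = \left(-2\right) \left(-120\right) = 240$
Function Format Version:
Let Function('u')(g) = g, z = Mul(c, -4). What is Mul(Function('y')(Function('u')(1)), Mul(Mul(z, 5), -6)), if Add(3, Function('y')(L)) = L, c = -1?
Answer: 240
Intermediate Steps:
z = 4 (z = Mul(-1, -4) = 4)
Function('y')(L) = Add(-3, L)
Mul(Function('y')(Function('u')(1)), Mul(Mul(z, 5), -6)) = Mul(Add(-3, 1), Mul(Mul(4, 5), -6)) = Mul(-2, Mul(20, -6)) = Mul(-2, -120) = 240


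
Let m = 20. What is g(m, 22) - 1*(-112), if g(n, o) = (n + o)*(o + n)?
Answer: 1876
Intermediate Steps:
g(n, o) = (n + o)² (g(n, o) = (n + o)*(n + o) = (n + o)²)
g(m, 22) - 1*(-112) = (20 + 22)² - 1*(-112) = 42² + 112 = 1764 + 112 = 1876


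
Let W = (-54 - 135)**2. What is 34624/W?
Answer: 34624/35721 ≈ 0.96929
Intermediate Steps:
W = 35721 (W = (-189)**2 = 35721)
34624/W = 34624/35721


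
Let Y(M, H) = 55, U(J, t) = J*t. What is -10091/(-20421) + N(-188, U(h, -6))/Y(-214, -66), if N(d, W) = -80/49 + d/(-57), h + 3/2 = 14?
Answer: 548375819/1045657305 ≈ 0.52443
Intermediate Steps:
h = 25/2 (h = -3/2 + 14 = 25/2 ≈ 12.500)
N(d, W) = -80/49 - d/57 (N(d, W) = -80*1/49 + d*(-1/57) = -80/49 - d/57)
-10091/(-20421) + N(-188, U(h, -6))/Y(-214, -66) = -10091/(-20421) + (-80/49 - 1/57*(-188))/55 = -10091*(-1/20421) + (-80/49 + 188/57)*(1/55) = 10091/20421 + (4652/2793)*(1/55) = 10091/20421 + 4652/153615 = 548375819/1045657305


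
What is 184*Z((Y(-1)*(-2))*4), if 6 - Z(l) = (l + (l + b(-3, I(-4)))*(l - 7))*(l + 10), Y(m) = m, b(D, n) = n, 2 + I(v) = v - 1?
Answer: -28704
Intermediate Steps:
I(v) = -3 + v (I(v) = -2 + (v - 1) = -2 + (-1 + v) = -3 + v)
Z(l) = 6 - (10 + l)*(l + (-7 + l)**2) (Z(l) = 6 - (l + (l + (-3 - 4))*(l - 7))*(l + 10) = 6 - (l + (l - 7)*(-7 + l))*(10 + l) = 6 - (l + (-7 + l)*(-7 + l))*(10 + l) = 6 - (l + (-7 + l)**2)*(10 + l) = 6 - (10 + l)*(l + (-7 + l)**2))
184*Z((Y(-1)*(-2))*4) = 184*(-484 - (-1*(-2)*4)**3 + 3*(-1*(-2)*4)**2 + 81*(-1*(-2)*4)) = 184*(-484 - (2*4)**3 + 3*(2*4)**2 + 81*(2*4)) = 184*(-484 - 1*8**3 + 3*8**2 + 81*8) = 184*(-484 - 1*512 + 3*64 + 648) = 184*(-484 - 512 + 192 + 648) = 184*(-156) = -28704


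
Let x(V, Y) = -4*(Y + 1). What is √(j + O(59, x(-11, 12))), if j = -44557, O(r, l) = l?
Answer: I*√44609 ≈ 211.21*I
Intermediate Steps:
x(V, Y) = -4 - 4*Y (x(V, Y) = -4*(1 + Y) = -4 - 4*Y)
√(j + O(59, x(-11, 12))) = √(-44557 + (-4 - 4*12)) = √(-44557 + (-4 - 48)) = √(-44557 - 52) = √(-44609) = I*√44609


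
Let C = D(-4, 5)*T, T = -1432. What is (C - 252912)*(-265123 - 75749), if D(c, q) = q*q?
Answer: 98413836864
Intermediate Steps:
D(c, q) = q²
C = -35800 (C = 5²*(-1432) = 25*(-1432) = -35800)
(C - 252912)*(-265123 - 75749) = (-35800 - 252912)*(-265123 - 75749) = -288712*(-340872) = 98413836864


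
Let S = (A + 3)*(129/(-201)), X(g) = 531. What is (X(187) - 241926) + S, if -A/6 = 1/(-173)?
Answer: -2798032020/11591 ≈ -2.4140e+5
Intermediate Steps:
A = 6/173 (A = -6/(-173) = -6*(-1/173) = 6/173 ≈ 0.034682)
S = -22575/11591 (S = (6/173 + 3)*(129/(-201)) = 525*(129*(-1/201))/173 = (525/173)*(-43/67) = -22575/11591 ≈ -1.9476)
(X(187) - 241926) + S = (531 - 241926) - 22575/11591 = -241395 - 22575/11591 = -2798032020/11591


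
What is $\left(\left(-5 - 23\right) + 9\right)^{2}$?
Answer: $361$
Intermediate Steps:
$\left(\left(-5 - 23\right) + 9\right)^{2} = \left(-28 + 9\right)^{2} = \left(-19\right)^{2} = 361$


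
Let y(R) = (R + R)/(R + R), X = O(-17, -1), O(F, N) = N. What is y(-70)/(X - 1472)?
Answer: -1/1473 ≈ -0.00067889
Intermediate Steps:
X = -1
y(R) = 1 (y(R) = (2*R)/((2*R)) = (2*R)*(1/(2*R)) = 1)
y(-70)/(X - 1472) = 1/(-1 - 1472) = 1/(-1473) = 1*(-1/1473) = -1/1473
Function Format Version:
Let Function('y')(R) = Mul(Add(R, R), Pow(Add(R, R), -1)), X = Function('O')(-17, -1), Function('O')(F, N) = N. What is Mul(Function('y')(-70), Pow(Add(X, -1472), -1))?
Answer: Rational(-1, 1473) ≈ -0.00067889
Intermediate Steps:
X = -1
Function('y')(R) = 1 (Function('y')(R) = Mul(Mul(2, R), Pow(Mul(2, R), -1)) = Mul(Mul(2, R), Mul(Rational(1, 2), Pow(R, -1))) = 1)
Mul(Function('y')(-70), Pow(Add(X, -1472), -1)) = Mul(1, Pow(Add(-1, -1472), -1)) = Mul(1, Pow(-1473, -1)) = Mul(1, Rational(-1, 1473)) = Rational(-1, 1473)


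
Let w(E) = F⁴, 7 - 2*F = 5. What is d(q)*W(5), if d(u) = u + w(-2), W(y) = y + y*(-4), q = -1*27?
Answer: 390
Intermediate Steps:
F = 1 (F = 7/2 - ½*5 = 7/2 - 5/2 = 1)
q = -27
W(y) = -3*y (W(y) = y - 4*y = -3*y)
w(E) = 1 (w(E) = 1⁴ = 1)
d(u) = 1 + u (d(u) = u + 1 = 1 + u)
d(q)*W(5) = (1 - 27)*(-3*5) = -26*(-15) = 390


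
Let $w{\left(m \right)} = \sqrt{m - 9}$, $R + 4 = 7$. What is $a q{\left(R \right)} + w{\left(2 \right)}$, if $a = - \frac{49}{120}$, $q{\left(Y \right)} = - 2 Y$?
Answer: $\frac{49}{20} + i \sqrt{7} \approx 2.45 + 2.6458 i$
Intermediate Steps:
$R = 3$ ($R = -4 + 7 = 3$)
$w{\left(m \right)} = \sqrt{-9 + m}$
$a = - \frac{49}{120}$ ($a = \left(-49\right) \frac{1}{120} = - \frac{49}{120} \approx -0.40833$)
$a q{\left(R \right)} + w{\left(2 \right)} = - \frac{49 \left(\left(-2\right) 3\right)}{120} + \sqrt{-9 + 2} = \left(- \frac{49}{120}\right) \left(-6\right) + \sqrt{-7} = \frac{49}{20} + i \sqrt{7}$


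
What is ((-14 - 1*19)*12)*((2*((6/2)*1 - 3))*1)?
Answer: 0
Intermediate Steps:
((-14 - 1*19)*12)*((2*((6/2)*1 - 3))*1) = ((-14 - 19)*12)*((2*((6*(1/2))*1 - 3))*1) = (-33*12)*((2*(3*1 - 3))*1) = -396*2*(3 - 3) = -396*2*0 = -0 = -396*0 = 0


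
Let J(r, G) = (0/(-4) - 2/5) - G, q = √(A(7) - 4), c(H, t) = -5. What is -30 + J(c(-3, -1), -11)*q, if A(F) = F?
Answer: -30 + 53*√3/5 ≈ -11.640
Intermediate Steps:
q = √3 (q = √(7 - 4) = √3 ≈ 1.7320)
J(r, G) = -⅖ - G (J(r, G) = (0*(-¼) - 2*⅕) - G = (0 - ⅖) - G = -⅖ - G)
-30 + J(c(-3, -1), -11)*q = -30 + (-⅖ - 1*(-11))*√3 = -30 + (-⅖ + 11)*√3 = -30 + 53*√3/5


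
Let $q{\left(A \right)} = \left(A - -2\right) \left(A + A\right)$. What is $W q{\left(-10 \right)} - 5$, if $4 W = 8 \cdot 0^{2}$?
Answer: $-5$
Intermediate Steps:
$q{\left(A \right)} = 2 A \left(2 + A\right)$ ($q{\left(A \right)} = \left(A + 2\right) 2 A = \left(2 + A\right) 2 A = 2 A \left(2 + A\right)$)
$W = 0$ ($W = \frac{8 \cdot 0^{2}}{4} = \frac{8 \cdot 0}{4} = \frac{1}{4} \cdot 0 = 0$)
$W q{\left(-10 \right)} - 5 = 0 \cdot 2 \left(-10\right) \left(2 - 10\right) - 5 = 0 \cdot 2 \left(-10\right) \left(-8\right) - 5 = 0 \cdot 160 - 5 = 0 - 5 = -5$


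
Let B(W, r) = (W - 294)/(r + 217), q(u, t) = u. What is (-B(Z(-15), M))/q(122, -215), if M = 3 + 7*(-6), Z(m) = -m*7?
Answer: 189/21716 ≈ 0.0087033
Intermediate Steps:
Z(m) = -7*m
M = -39 (M = 3 - 42 = -39)
B(W, r) = (-294 + W)/(217 + r)
(-B(Z(-15), M))/q(122, -215) = -(-294 - 7*(-15))/(217 - 39)/122 = -(-294 + 105)/178*(1/122) = -(-189)/178*(1/122) = -1*(-189/178)*(1/122) = (189/178)*(1/122) = 189/21716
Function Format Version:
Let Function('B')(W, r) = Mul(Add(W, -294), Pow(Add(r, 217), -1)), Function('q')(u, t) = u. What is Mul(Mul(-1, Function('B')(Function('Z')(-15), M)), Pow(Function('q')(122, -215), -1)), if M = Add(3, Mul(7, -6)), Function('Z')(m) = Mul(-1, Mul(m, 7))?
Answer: Rational(189, 21716) ≈ 0.0087033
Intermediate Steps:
Function('Z')(m) = Mul(-7, m) (Function('Z')(m) = Mul(-1, Mul(7, m)) = Mul(-7, m))
M = -39 (M = Add(3, -42) = -39)
Function('B')(W, r) = Mul(Pow(Add(217, r), -1), Add(-294, W)) (Function('B')(W, r) = Mul(Add(-294, W), Pow(Add(217, r), -1)) = Mul(Pow(Add(217, r), -1), Add(-294, W)))
Mul(Mul(-1, Function('B')(Function('Z')(-15), M)), Pow(Function('q')(122, -215), -1)) = Mul(Mul(-1, Mul(Pow(Add(217, -39), -1), Add(-294, Mul(-7, -15)))), Pow(122, -1)) = Mul(Mul(-1, Mul(Pow(178, -1), Add(-294, 105))), Rational(1, 122)) = Mul(Mul(-1, Mul(Rational(1, 178), -189)), Rational(1, 122)) = Mul(Mul(-1, Rational(-189, 178)), Rational(1, 122)) = Mul(Rational(189, 178), Rational(1, 122)) = Rational(189, 21716)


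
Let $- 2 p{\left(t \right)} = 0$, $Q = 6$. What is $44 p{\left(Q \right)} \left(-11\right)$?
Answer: $0$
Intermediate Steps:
$p{\left(t \right)} = 0$ ($p{\left(t \right)} = \left(- \frac{1}{2}\right) 0 = 0$)
$44 p{\left(Q \right)} \left(-11\right) = 44 \cdot 0 \left(-11\right) = 0 \left(-11\right) = 0$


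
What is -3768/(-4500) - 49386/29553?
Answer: -3080036/3694125 ≈ -0.83377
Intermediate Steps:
-3768/(-4500) - 49386/29553 = -3768*(-1/4500) - 49386*1/29553 = 314/375 - 16462/9851 = -3080036/3694125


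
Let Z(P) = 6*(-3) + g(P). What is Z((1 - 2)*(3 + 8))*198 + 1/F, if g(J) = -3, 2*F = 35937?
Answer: -149426044/35937 ≈ -4158.0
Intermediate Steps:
F = 35937/2 (F = (½)*35937 = 35937/2 ≈ 17969.)
Z(P) = -21 (Z(P) = 6*(-3) - 3 = -18 - 3 = -21)
Z((1 - 2)*(3 + 8))*198 + 1/F = -21*198 + 1/(35937/2) = -4158 + 2/35937 = -149426044/35937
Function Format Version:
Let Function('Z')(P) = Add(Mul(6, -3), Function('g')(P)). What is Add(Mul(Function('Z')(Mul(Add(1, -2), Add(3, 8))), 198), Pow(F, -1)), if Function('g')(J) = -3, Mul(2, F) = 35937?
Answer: Rational(-149426044, 35937) ≈ -4158.0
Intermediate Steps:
F = Rational(35937, 2) (F = Mul(Rational(1, 2), 35937) = Rational(35937, 2) ≈ 17969.)
Function('Z')(P) = -21 (Function('Z')(P) = Add(Mul(6, -3), -3) = Add(-18, -3) = -21)
Add(Mul(Function('Z')(Mul(Add(1, -2), Add(3, 8))), 198), Pow(F, -1)) = Add(Mul(-21, 198), Pow(Rational(35937, 2), -1)) = Add(-4158, Rational(2, 35937)) = Rational(-149426044, 35937)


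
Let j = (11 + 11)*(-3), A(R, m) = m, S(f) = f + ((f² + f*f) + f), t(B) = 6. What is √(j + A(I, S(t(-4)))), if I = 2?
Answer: 3*√2 ≈ 4.2426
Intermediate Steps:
S(f) = 2*f + 2*f² (S(f) = f + ((f² + f²) + f) = f + (2*f² + f) = f + (f + 2*f²) = 2*f + 2*f²)
j = -66 (j = 22*(-3) = -66)
√(j + A(I, S(t(-4)))) = √(-66 + 2*6*(1 + 6)) = √(-66 + 2*6*7) = √(-66 + 84) = √18 = 3*√2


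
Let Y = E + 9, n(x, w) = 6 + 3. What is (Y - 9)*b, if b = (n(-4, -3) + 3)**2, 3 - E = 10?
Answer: -1008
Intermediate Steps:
E = -7 (E = 3 - 1*10 = 3 - 10 = -7)
n(x, w) = 9
Y = 2 (Y = -7 + 9 = 2)
b = 144 (b = (9 + 3)**2 = 12**2 = 144)
(Y - 9)*b = (2 - 9)*144 = -7*144 = -1008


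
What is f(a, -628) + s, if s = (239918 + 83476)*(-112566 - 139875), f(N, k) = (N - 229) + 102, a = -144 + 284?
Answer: -81637904741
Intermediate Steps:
a = 140
f(N, k) = -127 + N (f(N, k) = (-229 + N) + 102 = -127 + N)
s = -81637904754 (s = 323394*(-252441) = -81637904754)
f(a, -628) + s = (-127 + 140) - 81637904754 = 13 - 81637904754 = -81637904741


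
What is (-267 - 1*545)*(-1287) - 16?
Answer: 1045028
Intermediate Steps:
(-267 - 1*545)*(-1287) - 16 = (-267 - 545)*(-1287) - 16 = -812*(-1287) - 16 = 1045044 - 16 = 1045028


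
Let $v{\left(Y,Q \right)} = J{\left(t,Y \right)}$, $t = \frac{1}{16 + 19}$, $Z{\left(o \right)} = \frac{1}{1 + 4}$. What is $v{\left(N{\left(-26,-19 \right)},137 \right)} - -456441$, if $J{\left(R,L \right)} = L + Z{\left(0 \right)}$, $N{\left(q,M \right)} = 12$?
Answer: $\frac{2282266}{5} \approx 4.5645 \cdot 10^{5}$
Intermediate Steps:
$Z{\left(o \right)} = \frac{1}{5}$
$t = \frac{1}{35} \approx 0.028571$
$J{\left(R,L \right)} = \frac{1}{5} + L$ ($J{\left(R,L \right)} = L + \frac{1}{5} = \frac{1}{5} + L$)
$v{\left(Y,Q \right)} = \frac{1}{5} + Y$
$v{\left(N{\left(-26,-19 \right)},137 \right)} - -456441 = \left(\frac{1}{5} + 12\right) - -456441 = \frac{61}{5} + 456441 = \frac{2282266}{5}$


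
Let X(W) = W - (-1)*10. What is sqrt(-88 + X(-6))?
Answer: 2*I*sqrt(21) ≈ 9.1651*I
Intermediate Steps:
X(W) = 10 + W (X(W) = W - 1*(-10) = W + 10 = 10 + W)
sqrt(-88 + X(-6)) = sqrt(-88 + (10 - 6)) = sqrt(-88 + 4) = sqrt(-84) = 2*I*sqrt(21)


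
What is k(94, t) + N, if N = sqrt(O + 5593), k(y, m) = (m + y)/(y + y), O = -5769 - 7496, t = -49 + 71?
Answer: 29/47 + 2*I*sqrt(1918) ≈ 0.61702 + 87.59*I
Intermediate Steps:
t = 22
O = -13265
k(y, m) = (m + y)/(2*y) (k(y, m) = (m + y)/((2*y)) = (m + y)*(1/(2*y)) = (m + y)/(2*y))
N = 2*I*sqrt(1918) (N = sqrt(-13265 + 5593) = sqrt(-7672) = 2*I*sqrt(1918) ≈ 87.59*I)
k(94, t) + N = (1/2)*(22 + 94)/94 + 2*I*sqrt(1918) = (1/2)*(1/94)*116 + 2*I*sqrt(1918) = 29/47 + 2*I*sqrt(1918)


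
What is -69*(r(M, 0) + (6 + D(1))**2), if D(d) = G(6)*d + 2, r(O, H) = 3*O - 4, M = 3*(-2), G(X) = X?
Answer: -12006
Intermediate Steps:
M = -6
r(O, H) = -4 + 3*O
D(d) = 2 + 6*d (D(d) = 6*d + 2 = 2 + 6*d)
-69*(r(M, 0) + (6 + D(1))**2) = -69*((-4 + 3*(-6)) + (6 + (2 + 6*1))**2) = -69*((-4 - 18) + (6 + (2 + 6))**2) = -69*(-22 + (6 + 8)**2) = -69*(-22 + 14**2) = -69*(-22 + 196) = -69*174 = -12006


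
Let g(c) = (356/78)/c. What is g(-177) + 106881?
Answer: 737799365/6903 ≈ 1.0688e+5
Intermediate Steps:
g(c) = 178/(39*c) (g(c) = (356*(1/78))/c = 178/(39*c))
g(-177) + 106881 = (178/39)/(-177) + 106881 = (178/39)*(-1/177) + 106881 = -178/6903 + 106881 = 737799365/6903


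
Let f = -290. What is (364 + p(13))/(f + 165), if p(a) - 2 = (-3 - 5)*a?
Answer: -262/125 ≈ -2.0960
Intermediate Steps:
p(a) = 2 - 8*a (p(a) = 2 + (-3 - 5)*a = 2 - 8*a)
(364 + p(13))/(f + 165) = (364 + (2 - 8*13))/(-290 + 165) = (364 + (2 - 104))/(-125) = (364 - 102)*(-1/125) = 262*(-1/125) = -262/125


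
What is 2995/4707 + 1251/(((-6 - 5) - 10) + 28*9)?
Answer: 2193434/362439 ≈ 6.0519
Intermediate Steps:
2995/4707 + 1251/(((-6 - 5) - 10) + 28*9) = 2995*(1/4707) + 1251/((-11 - 10) + 252) = 2995/4707 + 1251/(-21 + 252) = 2995/4707 + 1251/231 = 2995/4707 + 1251*(1/231) = 2995/4707 + 417/77 = 2193434/362439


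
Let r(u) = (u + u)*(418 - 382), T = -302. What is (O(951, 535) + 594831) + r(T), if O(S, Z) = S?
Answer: 574038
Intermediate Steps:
r(u) = 72*u (r(u) = (2*u)*36 = 72*u)
(O(951, 535) + 594831) + r(T) = (951 + 594831) + 72*(-302) = 595782 - 21744 = 574038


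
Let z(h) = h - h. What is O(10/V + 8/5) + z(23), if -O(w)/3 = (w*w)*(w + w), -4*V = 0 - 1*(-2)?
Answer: 4672128/125 ≈ 37377.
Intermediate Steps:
V = -½ (V = -(0 - 1*(-2))/4 = -(0 + 2)/4 = -¼*2 = -½ ≈ -0.50000)
O(w) = -6*w³ (O(w) = -3*w*w*(w + w) = -3*w²*2*w = -6*w³)
z(h) = 0
O(10/V + 8/5) + z(23) = -6*(10/(-½) + 8/5)³ + 0 = -6*(10*(-2) + 8*(⅕))³ + 0 = -6*(-20 + 8/5)³ + 0 = -6*(-92/5)³ + 0 = -6*(-778688/125) + 0 = 4672128/125 + 0 = 4672128/125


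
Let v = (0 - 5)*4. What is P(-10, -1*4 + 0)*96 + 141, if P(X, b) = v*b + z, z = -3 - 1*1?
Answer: 7437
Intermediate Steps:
z = -4 (z = -3 - 1 = -4)
v = -20 (v = -5*4 = -20)
P(X, b) = -4 - 20*b (P(X, b) = -20*b - 4 = -4 - 20*b)
P(-10, -1*4 + 0)*96 + 141 = (-4 - 20*(-1*4 + 0))*96 + 141 = (-4 - 20*(-4 + 0))*96 + 141 = (-4 - 20*(-4))*96 + 141 = (-4 + 80)*96 + 141 = 76*96 + 141 = 7296 + 141 = 7437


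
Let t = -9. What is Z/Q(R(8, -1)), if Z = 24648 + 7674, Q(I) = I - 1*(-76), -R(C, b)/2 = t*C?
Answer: 16161/110 ≈ 146.92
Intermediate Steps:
R(C, b) = 18*C (R(C, b) = -(-18)*C = 18*C)
Q(I) = 76 + I (Q(I) = I + 76 = 76 + I)
Z = 32322
Z/Q(R(8, -1)) = 32322/(76 + 18*8) = 32322/(76 + 144) = 32322/220 = 32322*(1/220) = 16161/110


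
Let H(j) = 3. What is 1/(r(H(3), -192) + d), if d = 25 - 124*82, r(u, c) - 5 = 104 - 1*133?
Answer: -1/10167 ≈ -9.8357e-5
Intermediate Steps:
r(u, c) = -24 (r(u, c) = 5 + (104 - 1*133) = 5 + (104 - 133) = 5 - 29 = -24)
d = -10143 (d = 25 - 10168 = -10143)
1/(r(H(3), -192) + d) = 1/(-24 - 10143) = 1/(-10167) = -1/10167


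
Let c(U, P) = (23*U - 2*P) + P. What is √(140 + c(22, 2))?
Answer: 2*√161 ≈ 25.377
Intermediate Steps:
c(U, P) = -P + 23*U (c(U, P) = (-2*P + 23*U) + P = -P + 23*U)
√(140 + c(22, 2)) = √(140 + (-1*2 + 23*22)) = √(140 + (-2 + 506)) = √(140 + 504) = √644 = 2*√161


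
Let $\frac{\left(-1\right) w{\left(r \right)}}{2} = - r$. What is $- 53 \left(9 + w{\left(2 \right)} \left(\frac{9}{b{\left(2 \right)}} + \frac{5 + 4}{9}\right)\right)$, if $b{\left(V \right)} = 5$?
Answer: $- \frac{5353}{5} \approx -1070.6$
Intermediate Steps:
$w{\left(r \right)} = 2 r$ ($w{\left(r \right)} = - 2 \left(- r\right) = 2 r$)
$- 53 \left(9 + w{\left(2 \right)} \left(\frac{9}{b{\left(2 \right)}} + \frac{5 + 4}{9}\right)\right) = - 53 \left(9 + 2 \cdot 2 \left(\frac{9}{5} + \frac{5 + 4}{9}\right)\right) = - 53 \left(9 + 4 \left(9 \cdot \frac{1}{5} + 9 \cdot \frac{1}{9}\right)\right) = - 53 \left(9 + 4 \left(\frac{9}{5} + 1\right)\right) = - 53 \left(9 + 4 \cdot \frac{14}{5}\right) = - 53 \left(9 + \frac{56}{5}\right) = \left(-53\right) \frac{101}{5} = - \frac{5353}{5}$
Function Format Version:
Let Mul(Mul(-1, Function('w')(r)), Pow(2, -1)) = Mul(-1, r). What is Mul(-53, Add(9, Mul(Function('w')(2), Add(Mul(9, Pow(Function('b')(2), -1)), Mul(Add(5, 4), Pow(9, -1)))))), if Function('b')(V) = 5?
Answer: Rational(-5353, 5) ≈ -1070.6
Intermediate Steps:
Function('w')(r) = Mul(2, r) (Function('w')(r) = Mul(-2, Mul(-1, r)) = Mul(2, r))
Mul(-53, Add(9, Mul(Function('w')(2), Add(Mul(9, Pow(Function('b')(2), -1)), Mul(Add(5, 4), Pow(9, -1)))))) = Mul(-53, Add(9, Mul(Mul(2, 2), Add(Mul(9, Pow(5, -1)), Mul(Add(5, 4), Pow(9, -1)))))) = Mul(-53, Add(9, Mul(4, Add(Mul(9, Rational(1, 5)), Mul(9, Rational(1, 9)))))) = Mul(-53, Add(9, Mul(4, Add(Rational(9, 5), 1)))) = Mul(-53, Add(9, Mul(4, Rational(14, 5)))) = Mul(-53, Add(9, Rational(56, 5))) = Mul(-53, Rational(101, 5)) = Rational(-5353, 5)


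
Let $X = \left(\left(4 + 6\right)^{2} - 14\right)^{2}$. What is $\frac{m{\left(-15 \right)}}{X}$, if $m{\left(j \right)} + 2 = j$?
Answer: $- \frac{17}{7396} \approx -0.0022985$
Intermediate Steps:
$m{\left(j \right)} = -2 + j$
$X = 7396$ ($X = \left(10^{2} - 14\right)^{2} = \left(100 - 14\right)^{2} = 86^{2} = 7396$)
$\frac{m{\left(-15 \right)}}{X} = \frac{-2 - 15}{7396} = \left(-17\right) \frac{1}{7396} = - \frac{17}{7396}$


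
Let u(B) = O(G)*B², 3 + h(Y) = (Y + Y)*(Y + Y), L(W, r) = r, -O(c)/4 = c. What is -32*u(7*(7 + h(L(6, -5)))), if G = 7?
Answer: 474865664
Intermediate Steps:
O(c) = -4*c
h(Y) = -3 + 4*Y² (h(Y) = -3 + (Y + Y)*(Y + Y) = -3 + (2*Y)*(2*Y) = -3 + 4*Y²)
u(B) = -28*B² (u(B) = (-4*7)*B² = -28*B²)
-32*u(7*(7 + h(L(6, -5)))) = -(-896)*(7*(7 + (-3 + 4*(-5)²)))² = -(-896)*(7*(7 + (-3 + 4*25)))² = -(-896)*(7*(7 + (-3 + 100)))² = -(-896)*(7*(7 + 97))² = -(-896)*(7*104)² = -(-896)*728² = -(-896)*529984 = -32*(-14839552) = 474865664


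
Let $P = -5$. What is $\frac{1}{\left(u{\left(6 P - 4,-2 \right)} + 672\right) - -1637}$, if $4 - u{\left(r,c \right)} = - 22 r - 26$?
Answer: $\frac{1}{1591} \approx 0.00062854$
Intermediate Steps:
$u{\left(r,c \right)} = 30 + 22 r$ ($u{\left(r,c \right)} = 4 - \left(- 22 r - 26\right) = 4 - \left(-26 - 22 r\right) = 4 + \left(26 + 22 r\right) = 30 + 22 r$)
$\frac{1}{\left(u{\left(6 P - 4,-2 \right)} + 672\right) - -1637} = \frac{1}{\left(\left(30 + 22 \left(6 \left(-5\right) - 4\right)\right) + 672\right) - -1637} = \frac{1}{\left(\left(30 + 22 \left(-30 - 4\right)\right) + 672\right) + \left(-278 + 1915\right)} = \frac{1}{\left(\left(30 + 22 \left(-34\right)\right) + 672\right) + 1637} = \frac{1}{\left(\left(30 - 748\right) + 672\right) + 1637} = \frac{1}{\left(-718 + 672\right) + 1637} = \frac{1}{-46 + 1637} = \frac{1}{1591}$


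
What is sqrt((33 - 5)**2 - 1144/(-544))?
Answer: sqrt(908735)/34 ≈ 28.038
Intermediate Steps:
sqrt((33 - 5)**2 - 1144/(-544)) = sqrt(28**2 - 1144*(-1/544)) = sqrt(784 + 143/68) = sqrt(53455/68) = sqrt(908735)/34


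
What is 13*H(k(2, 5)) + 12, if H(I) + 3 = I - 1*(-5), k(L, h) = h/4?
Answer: 217/4 ≈ 54.250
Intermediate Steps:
k(L, h) = h/4 (k(L, h) = h*(1/4) = h/4)
H(I) = 2 + I (H(I) = -3 + (I - 1*(-5)) = -3 + (I + 5) = -3 + (5 + I) = 2 + I)
13*H(k(2, 5)) + 12 = 13*(2 + (1/4)*5) + 12 = 13*(2 + 5/4) + 12 = 13*(13/4) + 12 = 169/4 + 12 = 217/4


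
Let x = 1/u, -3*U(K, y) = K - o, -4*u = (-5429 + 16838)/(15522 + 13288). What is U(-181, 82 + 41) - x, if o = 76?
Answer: 1092611/11409 ≈ 95.767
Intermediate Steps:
u = -11409/115240 (u = -(-5429 + 16838)/(4*(15522 + 13288)) = -11409/(4*28810) = -¼*11409/28810 = -11409/115240 ≈ -0.099002)
U(K, y) = 76/3 - K/3 (U(K, y) = -(K - 1*76)/3 = -(K - 76)/3 = -(-76 + K)/3 = 76/3 - K/3)
x = -115240/11409 (x = 1/(-11409/115240) = -115240/11409 ≈ -10.101)
U(-181, 82 + 41) - x = (76/3 - ⅓*(-181)) - 1*(-115240/11409) = (76/3 + 181/3) + 115240/11409 = 257/3 + 115240/11409 = 1092611/11409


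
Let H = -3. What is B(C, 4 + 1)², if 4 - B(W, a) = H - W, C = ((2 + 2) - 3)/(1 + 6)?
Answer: 2500/49 ≈ 51.020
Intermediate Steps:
C = ⅐ (C = (4 - 3)/7 = 1*(⅐) = ⅐ ≈ 0.14286)
B(W, a) = 7 + W (B(W, a) = 4 - (-3 - W) = 4 + (3 + W) = 7 + W)
B(C, 4 + 1)² = (7 + ⅐)² = (50/7)² = 2500/49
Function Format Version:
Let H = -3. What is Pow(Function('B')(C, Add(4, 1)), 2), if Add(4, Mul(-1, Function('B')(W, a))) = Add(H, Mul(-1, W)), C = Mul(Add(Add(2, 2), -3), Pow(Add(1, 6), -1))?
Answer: Rational(2500, 49) ≈ 51.020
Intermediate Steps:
C = Rational(1, 7) (C = Mul(Add(4, -3), Pow(7, -1)) = Mul(1, Rational(1, 7)) = Rational(1, 7) ≈ 0.14286)
Function('B')(W, a) = Add(7, W) (Function('B')(W, a) = Add(4, Mul(-1, Add(-3, Mul(-1, W)))) = Add(4, Add(3, W)) = Add(7, W))
Pow(Function('B')(C, Add(4, 1)), 2) = Pow(Add(7, Rational(1, 7)), 2) = Pow(Rational(50, 7), 2) = Rational(2500, 49)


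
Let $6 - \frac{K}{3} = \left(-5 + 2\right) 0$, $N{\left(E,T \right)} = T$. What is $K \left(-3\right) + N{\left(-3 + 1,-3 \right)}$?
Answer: $-57$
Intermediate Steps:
$K = 18$ ($K = 18 - 3 \left(-5 + 2\right) 0 = 18 - 3 \left(\left(-3\right) 0\right) = 18 - 0 = 18 + 0 = 18$)
$K \left(-3\right) + N{\left(-3 + 1,-3 \right)} = 18 \left(-3\right) - 3 = -54 - 3 = -57$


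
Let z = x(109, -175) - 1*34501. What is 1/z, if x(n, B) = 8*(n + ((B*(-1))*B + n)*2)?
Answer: -1/521885 ≈ -1.9161e-6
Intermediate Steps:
x(n, B) = -16*B**2 + 24*n (x(n, B) = 8*(n + ((-B)*B + n)*2) = 8*(n + (-B**2 + n)*2) = 8*(n + (n - B**2)*2) = 8*(n + (-2*B**2 + 2*n)) = 8*(-2*B**2 + 3*n) = -16*B**2 + 24*n)
z = -521885 (z = (-16*(-175)**2 + 24*109) - 1*34501 = (-16*30625 + 2616) - 34501 = (-490000 + 2616) - 34501 = -487384 - 34501 = -521885)
1/z = 1/(-521885) = -1/521885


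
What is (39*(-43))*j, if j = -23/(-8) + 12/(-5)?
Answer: -31863/40 ≈ -796.58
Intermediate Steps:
j = 19/40 (j = -23*(-⅛) + 12*(-⅕) = 23/8 - 12/5 = 19/40 ≈ 0.47500)
(39*(-43))*j = (39*(-43))*(19/40) = -1677*19/40 = -31863/40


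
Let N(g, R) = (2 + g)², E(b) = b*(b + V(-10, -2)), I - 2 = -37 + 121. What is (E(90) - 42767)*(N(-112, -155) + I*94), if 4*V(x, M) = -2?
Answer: -700627008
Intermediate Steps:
V(x, M) = -½ (V(x, M) = (¼)*(-2) = -½)
I = 86 (I = 2 + (-37 + 121) = 2 + 84 = 86)
E(b) = b*(-½ + b) (E(b) = b*(b - ½) = b*(-½ + b))
(E(90) - 42767)*(N(-112, -155) + I*94) = (90*(-½ + 90) - 42767)*((2 - 112)² + 86*94) = (90*(179/2) - 42767)*((-110)² + 8084) = (8055 - 42767)*(12100 + 8084) = -34712*20184 = -700627008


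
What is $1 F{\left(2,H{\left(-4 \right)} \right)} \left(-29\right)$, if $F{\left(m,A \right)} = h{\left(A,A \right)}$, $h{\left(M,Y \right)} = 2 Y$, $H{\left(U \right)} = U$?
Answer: $232$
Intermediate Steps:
$F{\left(m,A \right)} = 2 A$
$1 F{\left(2,H{\left(-4 \right)} \right)} \left(-29\right) = 1 \cdot 2 \left(-4\right) \left(-29\right) = 1 \left(-8\right) \left(-29\right) = \left(-8\right) \left(-29\right) = 232$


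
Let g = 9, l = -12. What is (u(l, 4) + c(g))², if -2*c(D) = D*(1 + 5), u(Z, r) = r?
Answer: 529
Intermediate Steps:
c(D) = -3*D (c(D) = -D*(1 + 5)/2 = -D*6/2 = -3*D)
(u(l, 4) + c(g))² = (4 - 3*9)² = (4 - 27)² = (-23)² = 529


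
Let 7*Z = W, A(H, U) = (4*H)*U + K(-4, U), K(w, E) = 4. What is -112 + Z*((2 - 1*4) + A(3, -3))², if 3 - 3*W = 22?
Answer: -24316/21 ≈ -1157.9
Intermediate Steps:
W = -19/3 (W = 1 - ⅓*22 = 1 - 22/3 = -19/3 ≈ -6.3333)
A(H, U) = 4 + 4*H*U (A(H, U) = (4*H)*U + 4 = 4*H*U + 4 = 4 + 4*H*U)
Z = -19/21 (Z = (⅐)*(-19/3) = -19/21 ≈ -0.90476)
-112 + Z*((2 - 1*4) + A(3, -3))² = -112 - 19*((2 - 1*4) + (4 + 4*3*(-3)))²/21 = -112 - 19*((2 - 4) + (4 - 36))²/21 = -112 - 19*(-2 - 32)²/21 = -112 - 19/21*(-34)² = -112 - 19/21*1156 = -112 - 21964/21 = -24316/21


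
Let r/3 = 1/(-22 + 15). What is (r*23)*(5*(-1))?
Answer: 345/7 ≈ 49.286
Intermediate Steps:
r = -3/7 (r = 3/(-22 + 15) = 3/(-7) = 3*(-1/7) = -3/7 ≈ -0.42857)
(r*23)*(5*(-1)) = (-3/7*23)*(5*(-1)) = -69/7*(-5) = 345/7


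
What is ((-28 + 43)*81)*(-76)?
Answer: -92340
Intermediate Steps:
((-28 + 43)*81)*(-76) = (15*81)*(-76) = 1215*(-76) = -92340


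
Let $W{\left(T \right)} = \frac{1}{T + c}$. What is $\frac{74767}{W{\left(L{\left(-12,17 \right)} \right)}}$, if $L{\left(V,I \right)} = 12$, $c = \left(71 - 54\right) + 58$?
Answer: $6504729$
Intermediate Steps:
$c = 75$ ($c = 17 + 58 = 75$)
$W{\left(T \right)} = \frac{1}{75 + T}$ ($W{\left(T \right)} = \frac{1}{T + 75} = \frac{1}{75 + T}$)
$\frac{74767}{W{\left(L{\left(-12,17 \right)} \right)}} = \frac{74767}{\frac{1}{75 + 12}} = \frac{74767}{\frac{1}{87}} = 74767 \frac{1}{\frac{1}{87}} = 74767 \cdot 87 = 6504729$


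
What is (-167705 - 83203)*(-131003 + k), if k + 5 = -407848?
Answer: 135203281248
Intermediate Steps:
k = -407853 (k = -5 - 407848 = -407853)
(-167705 - 83203)*(-131003 + k) = (-167705 - 83203)*(-131003 - 407853) = -250908*(-538856) = 135203281248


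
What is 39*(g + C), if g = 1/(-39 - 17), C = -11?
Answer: -24063/56 ≈ -429.70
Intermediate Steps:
g = -1/56 (g = 1/(-56) = -1/56 ≈ -0.017857)
39*(g + C) = 39*(-1/56 - 11) = 39*(-617/56) = -24063/56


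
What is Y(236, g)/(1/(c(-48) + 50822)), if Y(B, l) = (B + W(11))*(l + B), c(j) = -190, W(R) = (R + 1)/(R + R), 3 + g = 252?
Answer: 63896065040/11 ≈ 5.8087e+9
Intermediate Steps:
g = 249 (g = -3 + 252 = 249)
W(R) = (1 + R)/(2*R) (W(R) = (1 + R)/((2*R)) = (1 + R)*(1/(2*R)) = (1 + R)/(2*R))
Y(B, l) = (6/11 + B)*(B + l) (Y(B, l) = (B + (1/2)*(1 + 11)/11)*(l + B) = (B + (1/2)*(1/11)*12)*(B + l) = (B + 6/11)*(B + l) = (6/11 + B)*(B + l))
Y(236, g)/(1/(c(-48) + 50822)) = (236**2 + (6/11)*236 + (6/11)*249 + 236*249)/(1/(-190 + 50822)) = (55696 + 1416/11 + 1494/11 + 58764)/(1/50632) = 1261970/(11*(1/50632)) = (1261970/11)*50632 = 63896065040/11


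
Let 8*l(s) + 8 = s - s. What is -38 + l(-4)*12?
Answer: -50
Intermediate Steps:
l(s) = -1 (l(s) = -1 + (s - s)/8 = -1 + (1/8)*0 = -1 + 0 = -1)
-38 + l(-4)*12 = -38 - 1*12 = -38 - 12 = -50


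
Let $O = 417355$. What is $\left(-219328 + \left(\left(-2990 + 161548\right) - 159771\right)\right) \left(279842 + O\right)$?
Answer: $-153760523577$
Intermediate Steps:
$\left(-219328 + \left(\left(-2990 + 161548\right) - 159771\right)\right) \left(279842 + O\right) = \left(-219328 + \left(\left(-2990 + 161548\right) - 159771\right)\right) \left(279842 + 417355\right) = \left(-219328 + \left(158558 - 159771\right)\right) 697197 = \left(-219328 - 1213\right) 697197 = \left(-220541\right) 697197 = -153760523577$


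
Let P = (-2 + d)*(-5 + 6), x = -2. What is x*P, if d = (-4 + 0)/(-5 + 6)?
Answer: 12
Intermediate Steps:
d = -4 (d = -4/1 = -4*1 = -4)
P = -6 (P = (-2 - 4)*(-5 + 6) = -6*1 = -6)
x*P = -2*(-6) = 12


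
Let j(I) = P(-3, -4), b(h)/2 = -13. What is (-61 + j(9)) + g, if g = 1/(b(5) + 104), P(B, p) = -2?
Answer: -4913/78 ≈ -62.987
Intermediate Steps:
b(h) = -26 (b(h) = 2*(-13) = -26)
j(I) = -2
g = 1/78 (g = 1/(-26 + 104) = 1/78 ≈ 0.012821)
(-61 + j(9)) + g = (-61 - 2) + 1/78 = -63 + 1/78 = -4913/78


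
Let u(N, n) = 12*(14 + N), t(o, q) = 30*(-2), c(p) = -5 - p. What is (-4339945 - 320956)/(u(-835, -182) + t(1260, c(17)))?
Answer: 665843/1416 ≈ 470.23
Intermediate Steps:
t(o, q) = -60
u(N, n) = 168 + 12*N
(-4339945 - 320956)/(u(-835, -182) + t(1260, c(17))) = (-4339945 - 320956)/((168 + 12*(-835)) - 60) = -4660901/((168 - 10020) - 60) = -4660901/(-9852 - 60) = -4660901/(-9912) = -4660901*(-1/9912) = 665843/1416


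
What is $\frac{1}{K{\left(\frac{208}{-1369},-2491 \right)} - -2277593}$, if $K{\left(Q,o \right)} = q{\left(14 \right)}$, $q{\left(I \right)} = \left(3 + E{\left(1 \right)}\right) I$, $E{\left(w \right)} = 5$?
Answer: $\frac{1}{2277705} \approx 4.3904 \cdot 10^{-7}$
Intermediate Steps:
$q{\left(I \right)} = 8 I$ ($q{\left(I \right)} = \left(3 + 5\right) I = 8 I$)
$K{\left(Q,o \right)} = 112$ ($K{\left(Q,o \right)} = 8 \cdot 14 = 112$)
$\frac{1}{K{\left(\frac{208}{-1369},-2491 \right)} - -2277593} = \frac{1}{112 - -2277593} = \frac{1}{112 + \left(-1401293 + 3678886\right)} = \frac{1}{112 + 2277593} = \frac{1}{2277705}$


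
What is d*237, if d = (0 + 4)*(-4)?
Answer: -3792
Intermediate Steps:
d = -16 (d = 4*(-4) = -16)
d*237 = -16*237 = -3792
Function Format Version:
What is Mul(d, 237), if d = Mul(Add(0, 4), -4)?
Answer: -3792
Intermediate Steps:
d = -16 (d = Mul(4, -4) = -16)
Mul(d, 237) = Mul(-16, 237) = -3792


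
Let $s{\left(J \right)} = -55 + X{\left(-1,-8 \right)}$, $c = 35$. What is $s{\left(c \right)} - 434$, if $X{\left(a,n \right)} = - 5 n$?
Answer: $-449$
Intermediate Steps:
$s{\left(J \right)} = -15$ ($s{\left(J \right)} = -55 - -40 = -55 + 40 = -15$)
$s{\left(c \right)} - 434 = -15 - 434 = -449$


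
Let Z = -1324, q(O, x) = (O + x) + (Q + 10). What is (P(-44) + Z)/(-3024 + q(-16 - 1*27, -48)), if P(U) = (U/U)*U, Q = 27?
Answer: 4/9 ≈ 0.44444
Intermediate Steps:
P(U) = U (P(U) = 1*U = U)
q(O, x) = 37 + O + x (q(O, x) = (O + x) + (27 + 10) = (O + x) + 37 = 37 + O + x)
(P(-44) + Z)/(-3024 + q(-16 - 1*27, -48)) = (-44 - 1324)/(-3024 + (37 + (-16 - 1*27) - 48)) = -1368/(-3024 + (37 + (-16 - 27) - 48)) = -1368/(-3024 + (37 - 43 - 48)) = -1368/(-3024 - 54) = -1368/(-3078) = -1368*(-1/3078) = 4/9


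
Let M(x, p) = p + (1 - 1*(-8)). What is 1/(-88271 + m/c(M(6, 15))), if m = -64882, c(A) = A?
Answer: -12/1091693 ≈ -1.0992e-5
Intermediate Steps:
M(x, p) = 9 + p (M(x, p) = p + (1 + 8) = p + 9 = 9 + p)
1/(-88271 + m/c(M(6, 15))) = 1/(-88271 - 64882/(9 + 15)) = 1/(-88271 - 64882/24) = 1/(-88271 - 64882*1/24) = 1/(-88271 - 32441/12) = 1/(-1091693/12) = -12/1091693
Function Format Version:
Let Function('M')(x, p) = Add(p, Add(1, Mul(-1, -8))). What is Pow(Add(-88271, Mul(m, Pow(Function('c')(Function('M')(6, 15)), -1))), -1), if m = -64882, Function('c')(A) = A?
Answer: Rational(-12, 1091693) ≈ -1.0992e-5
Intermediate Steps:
Function('M')(x, p) = Add(9, p) (Function('M')(x, p) = Add(p, Add(1, 8)) = Add(p, 9) = Add(9, p))
Pow(Add(-88271, Mul(m, Pow(Function('c')(Function('M')(6, 15)), -1))), -1) = Pow(Add(-88271, Mul(-64882, Pow(Add(9, 15), -1))), -1) = Pow(Add(-88271, Mul(-64882, Pow(24, -1))), -1) = Pow(Add(-88271, Mul(-64882, Rational(1, 24))), -1) = Pow(Add(-88271, Rational(-32441, 12)), -1) = Pow(Rational(-1091693, 12), -1) = Rational(-12, 1091693)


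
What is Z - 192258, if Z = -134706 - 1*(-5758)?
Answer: -321206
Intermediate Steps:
Z = -128948 (Z = -134706 + 5758 = -128948)
Z - 192258 = -128948 - 192258 = -321206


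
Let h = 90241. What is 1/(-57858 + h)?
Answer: 1/32383 ≈ 3.0880e-5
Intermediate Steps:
1/(-57858 + h) = 1/(-57858 + 90241) = 1/32383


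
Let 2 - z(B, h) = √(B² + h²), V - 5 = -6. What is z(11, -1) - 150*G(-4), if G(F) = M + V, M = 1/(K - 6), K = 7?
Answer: 2 - √122 ≈ -9.0454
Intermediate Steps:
V = -1 (V = 5 - 6 = -1)
z(B, h) = 2 - √(B² + h²)
M = 1 (M = 1/(7 - 6) = 1/1 = 1)
G(F) = 0 (G(F) = 1 - 1 = 0)
z(11, -1) - 150*G(-4) = (2 - √(11² + (-1)²)) - 150*0 = (2 - √(121 + 1)) + 0 = (2 - √122) + 0 = 2 - √122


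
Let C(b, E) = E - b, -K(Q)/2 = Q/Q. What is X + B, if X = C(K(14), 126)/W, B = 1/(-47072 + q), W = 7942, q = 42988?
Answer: 257405/16217564 ≈ 0.015872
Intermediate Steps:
K(Q) = -2 (K(Q) = -2*Q/Q = -2*1 = -2)
B = -1/4084 (B = 1/(-47072 + 42988) = 1/(-4084) = -1/4084 ≈ -0.00024486)
X = 64/3971 (X = (126 - 1*(-2))/7942 = (126 + 2)*(1/7942) = 128*(1/7942) = 64/3971 ≈ 0.016117)
X + B = 64/3971 - 1/4084 = 257405/16217564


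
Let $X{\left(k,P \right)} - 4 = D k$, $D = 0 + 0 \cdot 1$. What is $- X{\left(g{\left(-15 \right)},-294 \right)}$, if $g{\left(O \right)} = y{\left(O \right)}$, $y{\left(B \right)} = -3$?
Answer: $-4$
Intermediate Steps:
$g{\left(O \right)} = -3$
$D = 0$ ($D = 0 + 0 = 0$)
$X{\left(k,P \right)} = 4$ ($X{\left(k,P \right)} = 4 + 0 k = 4 + 0 = 4$)
$- X{\left(g{\left(-15 \right)},-294 \right)} = \left(-1\right) 4 = -4$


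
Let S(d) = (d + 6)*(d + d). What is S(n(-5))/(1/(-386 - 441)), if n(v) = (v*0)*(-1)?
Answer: 0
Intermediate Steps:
n(v) = 0 (n(v) = 0*(-1) = 0)
S(d) = 2*d*(6 + d) (S(d) = (6 + d)*(2*d) = 2*d*(6 + d))
S(n(-5))/(1/(-386 - 441)) = (2*0*(6 + 0))/(1/(-386 - 441)) = (2*0*6)/(1/(-827)) = 0/(-1/827) = 0*(-827) = 0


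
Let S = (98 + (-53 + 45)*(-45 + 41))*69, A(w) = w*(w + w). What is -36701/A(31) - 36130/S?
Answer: -39864983/1724034 ≈ -23.123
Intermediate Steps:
A(w) = 2*w² (A(w) = w*(2*w) = 2*w²)
S = 8970 (S = (98 - 8*(-4))*69 = (98 + 32)*69 = 130*69 = 8970)
-36701/A(31) - 36130/S = -36701/(2*31²) - 36130/8970 = -36701/(2*961) - 36130*1/8970 = -36701/1922 - 3613/897 = -39864983/1724034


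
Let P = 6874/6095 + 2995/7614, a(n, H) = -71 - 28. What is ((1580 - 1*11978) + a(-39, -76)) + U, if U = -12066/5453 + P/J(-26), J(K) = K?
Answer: -69080358594916993/6579538432740 ≈ -10499.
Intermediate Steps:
a(n, H) = -99
P = 70593161/46407330 (P = 6874*(1/6095) + 2995*(1/7614) = 6874/6095 + 2995/7614 = 70593161/46407330 ≈ 1.5212)
U = -14943666445213/6579538432740 (U = -12066/5453 + (70593161/46407330)/(-26) = -12066*1/5453 + (70593161/46407330)*(-1/26) = -12066/5453 - 70593161/1206590580 = -14943666445213/6579538432740 ≈ -2.2712)
((1580 - 1*11978) + a(-39, -76)) + U = ((1580 - 1*11978) - 99) - 14943666445213/6579538432740 = ((1580 - 11978) - 99) - 14943666445213/6579538432740 = (-10398 - 99) - 14943666445213/6579538432740 = -10497 - 14943666445213/6579538432740 = -69080358594916993/6579538432740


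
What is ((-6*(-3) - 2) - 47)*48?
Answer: -1488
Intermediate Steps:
((-6*(-3) - 2) - 47)*48 = ((18 - 2) - 47)*48 = (16 - 47)*48 = -31*48 = -1488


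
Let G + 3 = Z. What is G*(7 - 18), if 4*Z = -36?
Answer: 132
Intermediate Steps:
Z = -9 (Z = (1/4)*(-36) = -9)
G = -12 (G = -3 - 9 = -12)
G*(7 - 18) = -12*(7 - 18) = -12*(-11) = 132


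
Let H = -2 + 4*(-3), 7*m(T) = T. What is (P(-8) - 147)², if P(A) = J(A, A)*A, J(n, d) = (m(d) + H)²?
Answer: 9426662281/2401 ≈ 3.9261e+6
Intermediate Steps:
m(T) = T/7
H = -14 (H = -2 - 12 = -14)
J(n, d) = (-14 + d/7)² (J(n, d) = (d/7 - 14)² = (-14 + d/7)²)
P(A) = A*(-98 + A)²/49 (P(A) = ((-98 + A)²/49)*A = A*(-98 + A)²/49)
(P(-8) - 147)² = ((1/49)*(-8)*(-98 - 8)² - 147)² = ((1/49)*(-8)*(-106)² - 147)² = ((1/49)*(-8)*11236 - 147)² = (-89888/49 - 147)² = (-97091/49)² = 9426662281/2401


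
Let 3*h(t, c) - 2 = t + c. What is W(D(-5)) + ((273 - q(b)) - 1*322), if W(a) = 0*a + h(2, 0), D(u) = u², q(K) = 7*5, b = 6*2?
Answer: -248/3 ≈ -82.667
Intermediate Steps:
b = 12
q(K) = 35
h(t, c) = ⅔ + c/3 + t/3 (h(t, c) = ⅔ + (t + c)/3 = ⅔ + (c + t)/3 = ⅔ + (c/3 + t/3) = ⅔ + c/3 + t/3)
W(a) = 4/3 (W(a) = 0*a + (⅔ + (⅓)*0 + (⅓)*2) = 0 + (⅔ + 0 + ⅔) = 0 + 4/3 = 4/3)
W(D(-5)) + ((273 - q(b)) - 1*322) = 4/3 + ((273 - 1*35) - 1*322) = 4/3 + ((273 - 35) - 322) = 4/3 + (238 - 322) = 4/3 - 84 = -248/3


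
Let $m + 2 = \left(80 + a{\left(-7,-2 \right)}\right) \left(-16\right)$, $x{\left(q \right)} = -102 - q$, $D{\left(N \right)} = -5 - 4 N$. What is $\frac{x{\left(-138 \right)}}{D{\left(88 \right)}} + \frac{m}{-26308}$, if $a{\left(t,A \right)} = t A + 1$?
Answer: $- \frac{67289}{1565326} \approx -0.042987$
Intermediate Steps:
$a{\left(t,A \right)} = 1 + A t$ ($a{\left(t,A \right)} = A t + 1 = 1 + A t$)
$m = -1522$ ($m = -2 + \left(80 + \left(1 - -14\right)\right) \left(-16\right) = -2 + \left(80 + \left(1 + 14\right)\right) \left(-16\right) = -2 + \left(80 + 15\right) \left(-16\right) = -2 + 95 \left(-16\right) = -2 - 1520 = -1522$)
$\frac{x{\left(-138 \right)}}{D{\left(88 \right)}} + \frac{m}{-26308} = \frac{-102 - -138}{-5 - 352} - \frac{1522}{-26308} = \frac{-102 + 138}{-5 - 352} - - \frac{761}{13154} = \frac{36}{-357} + \frac{761}{13154} = 36 \left(- \frac{1}{357}\right) + \frac{761}{13154} = - \frac{12}{119} + \frac{761}{13154} = - \frac{67289}{1565326}$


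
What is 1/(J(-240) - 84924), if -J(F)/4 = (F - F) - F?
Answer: -1/85884 ≈ -1.1644e-5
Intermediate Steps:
J(F) = 4*F (J(F) = -4*((F - F) - F) = -4*(0 - F) = -(-4)*F = 4*F)
1/(J(-240) - 84924) = 1/(4*(-240) - 84924) = 1/(-960 - 84924) = 1/(-85884) = -1/85884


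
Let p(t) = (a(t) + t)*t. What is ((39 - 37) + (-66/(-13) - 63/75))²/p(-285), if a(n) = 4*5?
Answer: 4108729/7977328125 ≈ 0.00051505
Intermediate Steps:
a(n) = 20
p(t) = t*(20 + t) (p(t) = (20 + t)*t = t*(20 + t))
((39 - 37) + (-66/(-13) - 63/75))²/p(-285) = ((39 - 37) + (-66/(-13) - 63/75))²/((-285*(20 - 285))) = (2 + (-66*(-1/13) - 63*1/75))²/((-285*(-265))) = (2 + (66/13 - 21/25))²/75525 = (2 + 1377/325)²*(1/75525) = (2027/325)²*(1/75525) = (4108729/105625)*(1/75525) = 4108729/7977328125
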